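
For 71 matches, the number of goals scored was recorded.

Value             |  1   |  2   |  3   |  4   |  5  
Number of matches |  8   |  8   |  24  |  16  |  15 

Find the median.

Cumulative frequencies: 8, 16, 40, 56, 71
n = 71, so the median is the value in position (n+1)/2 = 36.
Position 36 falls at value 3.

3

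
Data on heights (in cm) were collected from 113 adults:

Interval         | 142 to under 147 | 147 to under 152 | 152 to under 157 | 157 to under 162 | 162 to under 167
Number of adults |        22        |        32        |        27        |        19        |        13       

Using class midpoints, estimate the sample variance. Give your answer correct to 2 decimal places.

Midpoints: 144.5, 149.5, 154.5, 159.5, 164.5
n = 113, Σfm = 17303.5, mean = 153.1283
Σfm² = 2654218.25
Σf(m − x̄)² = Σfm² − (Σfm)²/n = 2654218.25 − 17303.5²/113 = 4562.3894
Sample variance = 4562.3894 / 112 = 40.7356

40.74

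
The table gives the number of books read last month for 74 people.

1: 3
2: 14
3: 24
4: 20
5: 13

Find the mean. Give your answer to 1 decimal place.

3.4

Values: 1, 2, 3, 4, 5
Σfx = 3×1 + 14×2 + 24×3 + 20×4 + 13×5 = 248
n = Σf = 74
Mean = 248 / 74 = 3.3514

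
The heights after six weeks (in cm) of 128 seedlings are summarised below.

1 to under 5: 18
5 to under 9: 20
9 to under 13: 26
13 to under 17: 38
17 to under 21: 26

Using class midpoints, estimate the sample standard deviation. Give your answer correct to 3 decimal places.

5.324

Midpoints: 3, 7, 11, 15, 19
n = 128, Σfm = 1544, mean = 12.0625
Σfm² = 22224
Σf(m − x̄)² = Σfm² − (Σfm)²/n = 22224 − 1544²/128 = 3599.5000
Sample variance = 3599.5000 / 127 = 28.3425
Standard deviation = √28.3425 = 5.3238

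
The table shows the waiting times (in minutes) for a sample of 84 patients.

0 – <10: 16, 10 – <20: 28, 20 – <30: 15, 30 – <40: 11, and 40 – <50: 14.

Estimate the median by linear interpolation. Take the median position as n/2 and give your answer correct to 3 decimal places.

Cumulative frequencies: 16, 44, 59, 70, 84
n = 84; position = n/2 = 42.
This falls in the class 10 – <20: L = 10, F = 16, f = 28, h = 10.
Median ≈ 10 + ((42 − 16) / 28) × 10 = 19.2857

19.286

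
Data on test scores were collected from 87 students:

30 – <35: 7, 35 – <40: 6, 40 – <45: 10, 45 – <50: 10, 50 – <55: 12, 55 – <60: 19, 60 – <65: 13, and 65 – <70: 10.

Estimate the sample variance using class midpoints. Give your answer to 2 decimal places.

109.59

Midpoints: 32.5, 37.5, 42.5, 47.5, 52.5, 57.5, 62.5, 67.5
n = 87, Σfm = 4562.5, mean = 52.4425
Σfm² = 248693.75
Σf(m − x̄)² = Σfm² − (Σfm)²/n = 248693.75 − 4562.5²/87 = 9424.7126
Sample variance = 9424.7126 / 86 = 109.5897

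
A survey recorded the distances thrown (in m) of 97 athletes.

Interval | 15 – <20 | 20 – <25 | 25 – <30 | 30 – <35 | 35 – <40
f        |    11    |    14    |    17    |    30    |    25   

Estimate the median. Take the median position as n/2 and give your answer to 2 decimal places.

Cumulative frequencies: 11, 25, 42, 72, 97
n = 97; position = n/2 = 48.5.
This falls in the class 30 – <35: L = 30, F = 42, f = 30, h = 5.
Median ≈ 30 + ((48.5 − 42) / 30) × 5 = 31.0833

31.08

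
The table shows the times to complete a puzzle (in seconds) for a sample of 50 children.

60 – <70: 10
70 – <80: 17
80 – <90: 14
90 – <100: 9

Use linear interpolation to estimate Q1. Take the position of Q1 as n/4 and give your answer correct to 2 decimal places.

Cumulative frequencies: 10, 27, 41, 50
n = 50; position = n/4 = 12.5.
This falls in the class 70 – <80: L = 70, F = 10, f = 17, h = 10.
Lower quartile ≈ 70 + ((12.5 − 10) / 17) × 10 = 71.4706

71.47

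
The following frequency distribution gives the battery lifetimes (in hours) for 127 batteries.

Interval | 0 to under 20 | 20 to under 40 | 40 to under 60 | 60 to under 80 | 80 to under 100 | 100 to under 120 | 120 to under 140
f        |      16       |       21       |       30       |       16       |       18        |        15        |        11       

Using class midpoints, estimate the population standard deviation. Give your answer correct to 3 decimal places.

Midpoints: 10, 30, 50, 70, 90, 110, 130
n = 127, Σfm = 8110, mean = 63.8583
Σfm² = 687100
Σf(m − x̄)² = Σfm² − (Σfm)²/n = 687100 − 8110²/127 = 169209.4488
Population variance = 169209.4488 / 127 = 1332.3579
Standard deviation = √1332.3579 = 36.5015

36.501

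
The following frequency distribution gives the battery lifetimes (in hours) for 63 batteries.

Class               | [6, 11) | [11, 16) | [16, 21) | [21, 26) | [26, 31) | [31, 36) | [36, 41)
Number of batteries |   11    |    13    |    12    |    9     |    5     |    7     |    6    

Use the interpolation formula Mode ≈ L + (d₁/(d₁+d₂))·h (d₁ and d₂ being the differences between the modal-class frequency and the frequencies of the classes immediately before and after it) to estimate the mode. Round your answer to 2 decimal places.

Modal class: [11, 16) (highest frequency 13).
d₁ = 13 − 11 = 2, d₂ = 13 − 12 = 1
Mode ≈ 11 + (2/(2+1)) × 5 = 11 + 3.3333 = 14.3333

14.33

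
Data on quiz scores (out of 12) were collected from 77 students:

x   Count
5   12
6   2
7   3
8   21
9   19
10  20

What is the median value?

9

Cumulative frequencies: 12, 14, 17, 38, 57, 77
n = 77, so the median is the value in position (n+1)/2 = 39.
Position 39 falls at value 9.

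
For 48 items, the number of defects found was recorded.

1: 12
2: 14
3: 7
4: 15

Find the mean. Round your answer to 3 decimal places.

2.521

Values: 1, 2, 3, 4
Σfx = 12×1 + 14×2 + 7×3 + 15×4 = 121
n = Σf = 48
Mean = 121 / 48 = 2.5208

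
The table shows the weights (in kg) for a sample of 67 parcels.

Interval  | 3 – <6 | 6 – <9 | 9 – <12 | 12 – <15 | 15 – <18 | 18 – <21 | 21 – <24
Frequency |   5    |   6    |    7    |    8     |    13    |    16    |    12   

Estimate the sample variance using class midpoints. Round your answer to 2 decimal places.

31.09

Midpoints: 4.5, 7.5, 10.5, 13.5, 16.5, 19.5, 22.5
n = 67, Σfm = 1045.5, mean = 15.6045
Σfm² = 18366.75
Σf(m − x̄)² = Σfm² − (Σfm)²/n = 18366.75 − 1045.5²/67 = 2052.2687
Sample variance = 2052.2687 / 66 = 31.0950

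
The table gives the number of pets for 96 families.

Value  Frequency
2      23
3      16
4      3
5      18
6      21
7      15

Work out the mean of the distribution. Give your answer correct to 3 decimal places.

4.448

Values: 2, 3, 4, 5, 6, 7
Σfx = 23×2 + 16×3 + 3×4 + 18×5 + 21×6 + 15×7 = 427
n = Σf = 96
Mean = 427 / 96 = 4.4479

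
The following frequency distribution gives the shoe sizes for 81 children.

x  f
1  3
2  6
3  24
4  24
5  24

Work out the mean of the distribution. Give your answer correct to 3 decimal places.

3.741

Values: 1, 2, 3, 4, 5
Σfx = 3×1 + 6×2 + 24×3 + 24×4 + 24×5 = 303
n = Σf = 81
Mean = 303 / 81 = 3.7407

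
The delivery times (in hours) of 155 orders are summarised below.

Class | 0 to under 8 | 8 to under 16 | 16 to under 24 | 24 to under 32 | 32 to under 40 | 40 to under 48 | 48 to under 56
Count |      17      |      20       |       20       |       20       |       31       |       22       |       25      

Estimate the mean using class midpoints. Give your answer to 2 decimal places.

30.01

Midpoints: 4, 12, 20, 28, 36, 44, 52
Σfm = 17×4 + 20×12 + 20×20 + 20×28 + 31×36 + 22×44 + 25×52 = 4652
n = Σf = 155
Mean = 4652 / 155 = 30.0129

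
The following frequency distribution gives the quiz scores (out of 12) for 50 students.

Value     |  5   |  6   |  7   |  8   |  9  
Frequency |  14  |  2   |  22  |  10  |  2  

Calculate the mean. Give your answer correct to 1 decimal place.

Values: 5, 6, 7, 8, 9
Σfx = 14×5 + 2×6 + 22×7 + 10×8 + 2×9 = 334
n = Σf = 50
Mean = 334 / 50 = 6.6800

6.7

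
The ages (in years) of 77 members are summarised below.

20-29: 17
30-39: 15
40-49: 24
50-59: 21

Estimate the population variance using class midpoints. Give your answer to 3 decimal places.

Midpoints: 24.5, 34.5, 44.5, 54.5
n = 77, Σfm = 3146.5, mean = 40.8636
Σfm² = 137959.25
Σf(m − x̄)² = Σfm² − (Σfm)²/n = 137959.25 − 3146.5²/77 = 9381.8182
Population variance = 9381.8182 / 77 = 121.8418

121.842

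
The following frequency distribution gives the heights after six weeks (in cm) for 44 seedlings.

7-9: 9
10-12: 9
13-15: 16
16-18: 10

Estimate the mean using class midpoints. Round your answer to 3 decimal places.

12.841

Midpoints: 8, 11, 14, 17
Σfm = 9×8 + 9×11 + 16×14 + 10×17 = 565
n = Σf = 44
Mean = 565 / 44 = 12.8409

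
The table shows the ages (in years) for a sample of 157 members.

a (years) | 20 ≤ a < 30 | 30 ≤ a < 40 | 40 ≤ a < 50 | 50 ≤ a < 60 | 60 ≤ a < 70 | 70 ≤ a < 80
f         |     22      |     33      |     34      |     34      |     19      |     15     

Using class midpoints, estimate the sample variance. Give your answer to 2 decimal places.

Midpoints: 25, 35, 45, 55, 65, 75
n = 157, Σfm = 7465, mean = 47.5478
Σfm² = 390525
Σf(m − x̄)² = Σfm² − (Σfm)²/n = 390525 − 7465²/157 = 35580.8917
Sample variance = 35580.8917 / 156 = 228.0826

228.08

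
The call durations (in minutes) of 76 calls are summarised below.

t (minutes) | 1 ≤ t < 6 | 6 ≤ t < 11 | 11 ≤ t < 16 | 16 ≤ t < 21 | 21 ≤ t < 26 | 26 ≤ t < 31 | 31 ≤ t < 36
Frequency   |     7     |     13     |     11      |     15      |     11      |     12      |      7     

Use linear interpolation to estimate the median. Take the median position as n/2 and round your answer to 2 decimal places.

Cumulative frequencies: 7, 20, 31, 46, 57, 69, 76
n = 76; position = n/2 = 38.
This falls in the class 16 ≤ t < 21: L = 16, F = 31, f = 15, h = 5.
Median ≈ 16 + ((38 − 31) / 15) × 5 = 18.3333

18.33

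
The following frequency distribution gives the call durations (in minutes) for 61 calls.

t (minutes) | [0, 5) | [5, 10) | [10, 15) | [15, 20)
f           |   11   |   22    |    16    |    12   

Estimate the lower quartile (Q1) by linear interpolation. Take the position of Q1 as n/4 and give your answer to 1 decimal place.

Cumulative frequencies: 11, 33, 49, 61
n = 61; position = n/4 = 15.25.
This falls in the class [5, 10): L = 5, F = 11, f = 22, h = 5.
Lower quartile ≈ 5 + ((15.25 − 11) / 22) × 5 = 5.9659

6.0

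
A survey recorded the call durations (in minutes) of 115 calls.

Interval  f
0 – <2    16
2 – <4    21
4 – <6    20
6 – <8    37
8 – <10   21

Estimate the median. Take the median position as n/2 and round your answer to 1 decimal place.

6.0

Cumulative frequencies: 16, 37, 57, 94, 115
n = 115; position = n/2 = 57.5.
This falls in the class 6 – <8: L = 6, F = 57, f = 37, h = 2.
Median ≈ 6 + ((57.5 − 57) / 37) × 2 = 6.0270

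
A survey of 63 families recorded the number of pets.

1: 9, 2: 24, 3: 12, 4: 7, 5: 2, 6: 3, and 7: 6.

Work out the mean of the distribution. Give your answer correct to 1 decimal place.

3.0

Values: 1, 2, 3, 4, 5, 6, 7
Σfx = 9×1 + 24×2 + 12×3 + 7×4 + 2×5 + 3×6 + 6×7 = 191
n = Σf = 63
Mean = 191 / 63 = 3.0317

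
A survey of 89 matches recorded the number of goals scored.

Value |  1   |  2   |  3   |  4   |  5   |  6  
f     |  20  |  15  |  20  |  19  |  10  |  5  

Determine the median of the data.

3

Cumulative frequencies: 20, 35, 55, 74, 84, 89
n = 89, so the median is the value in position (n+1)/2 = 45.
Position 45 falls at value 3.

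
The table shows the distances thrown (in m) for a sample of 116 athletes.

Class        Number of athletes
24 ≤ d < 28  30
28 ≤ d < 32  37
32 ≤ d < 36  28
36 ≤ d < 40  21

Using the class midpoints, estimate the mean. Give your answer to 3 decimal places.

Midpoints: 26, 30, 34, 38
Σfm = 30×26 + 37×30 + 28×34 + 21×38 = 3640
n = Σf = 116
Mean = 3640 / 116 = 31.3793

31.379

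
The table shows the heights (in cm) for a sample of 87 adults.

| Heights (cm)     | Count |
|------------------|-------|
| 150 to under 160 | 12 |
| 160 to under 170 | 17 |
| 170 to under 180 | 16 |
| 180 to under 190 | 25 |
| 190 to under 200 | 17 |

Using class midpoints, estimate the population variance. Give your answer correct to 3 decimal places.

177.329

Midpoints: 155, 165, 175, 185, 195
n = 87, Σfm = 15405, mean = 177.0690
Σfm² = 2743175
Σf(m − x̄)² = Σfm² − (Σfm)²/n = 2743175 − 15405²/87 = 15427.5862
Population variance = 15427.5862 / 87 = 177.3286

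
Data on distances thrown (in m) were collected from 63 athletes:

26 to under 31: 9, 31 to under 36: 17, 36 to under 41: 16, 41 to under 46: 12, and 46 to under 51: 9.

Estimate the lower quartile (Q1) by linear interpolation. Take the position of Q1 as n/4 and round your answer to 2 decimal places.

Cumulative frequencies: 9, 26, 42, 54, 63
n = 63; position = n/4 = 15.75.
This falls in the class 31 to under 36: L = 31, F = 9, f = 17, h = 5.
Lower quartile ≈ 31 + ((15.75 − 9) / 17) × 5 = 32.9853

32.99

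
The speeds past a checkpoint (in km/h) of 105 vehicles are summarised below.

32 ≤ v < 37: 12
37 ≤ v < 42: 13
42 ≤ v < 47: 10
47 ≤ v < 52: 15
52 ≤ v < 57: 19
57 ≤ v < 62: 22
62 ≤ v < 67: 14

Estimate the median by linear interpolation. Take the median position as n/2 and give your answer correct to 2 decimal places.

Cumulative frequencies: 12, 25, 35, 50, 69, 91, 105
n = 105; position = n/2 = 52.5.
This falls in the class 52 ≤ v < 57: L = 52, F = 50, f = 19, h = 5.
Median ≈ 52 + ((52.5 − 50) / 19) × 5 = 52.6579

52.66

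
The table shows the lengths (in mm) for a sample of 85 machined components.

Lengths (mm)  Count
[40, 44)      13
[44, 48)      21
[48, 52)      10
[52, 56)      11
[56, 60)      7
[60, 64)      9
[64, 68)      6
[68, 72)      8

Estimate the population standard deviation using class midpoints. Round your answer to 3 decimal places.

Midpoints: 42, 46, 50, 54, 58, 62, 66, 70
n = 85, Σfm = 4526, mean = 53.2471
Σfm² = 247924
Σf(m − x̄)² = Σfm² − (Σfm)²/n = 247924 − 4526²/85 = 6927.8118
Population variance = 6927.8118 / 85 = 81.5037
Standard deviation = √81.5037 = 9.0279

9.028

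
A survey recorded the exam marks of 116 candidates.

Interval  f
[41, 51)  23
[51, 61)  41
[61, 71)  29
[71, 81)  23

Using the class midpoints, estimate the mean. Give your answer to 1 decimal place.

60.5

Midpoints: 46, 56, 66, 76
Σfm = 23×46 + 41×56 + 29×66 + 23×76 = 7016
n = Σf = 116
Mean = 7016 / 116 = 60.4828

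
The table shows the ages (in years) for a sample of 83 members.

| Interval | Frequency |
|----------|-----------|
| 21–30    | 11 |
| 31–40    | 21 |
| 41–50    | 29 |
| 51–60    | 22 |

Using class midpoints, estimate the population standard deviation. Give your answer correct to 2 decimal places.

Midpoints: 25.5, 35.5, 45.5, 55.5
n = 83, Σfm = 3566.5, mean = 42.9699
Σfm² = 161420.75
Σf(m − x̄)² = Σfm² − (Σfm)²/n = 161420.75 − 3566.5²/83 = 8168.6747
Population variance = 8168.6747 / 83 = 98.4178
Standard deviation = √98.4178 = 9.9206

9.92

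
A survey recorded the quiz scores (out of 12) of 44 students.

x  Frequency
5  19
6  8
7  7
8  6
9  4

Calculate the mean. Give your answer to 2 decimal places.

Values: 5, 6, 7, 8, 9
Σfx = 19×5 + 8×6 + 7×7 + 6×8 + 4×9 = 276
n = Σf = 44
Mean = 276 / 44 = 6.2727

6.27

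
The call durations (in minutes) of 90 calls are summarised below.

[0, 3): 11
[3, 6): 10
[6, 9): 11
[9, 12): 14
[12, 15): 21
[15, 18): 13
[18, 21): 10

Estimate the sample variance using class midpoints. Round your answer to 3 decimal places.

Midpoints: 1.5, 4.5, 7.5, 10.5, 13.5, 16.5, 19.5
n = 90, Σfm = 984, mean = 10.9333
Σfm² = 13558.5
Σf(m − x̄)² = Σfm² − (Σfm)²/n = 13558.5 − 984²/90 = 2800.1000
Sample variance = 2800.1000 / 89 = 31.4618

31.462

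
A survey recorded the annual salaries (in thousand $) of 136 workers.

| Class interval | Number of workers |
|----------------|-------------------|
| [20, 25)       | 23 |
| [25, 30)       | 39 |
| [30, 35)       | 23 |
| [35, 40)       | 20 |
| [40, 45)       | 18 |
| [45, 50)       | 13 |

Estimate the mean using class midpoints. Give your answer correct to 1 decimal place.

32.9

Midpoints: 22.5, 27.5, 32.5, 37.5, 42.5, 47.5
Σfm = 23×22.5 + 39×27.5 + 23×32.5 + 20×37.5 + 18×42.5 + 13×47.5 = 4470
n = Σf = 136
Mean = 4470 / 136 = 32.8676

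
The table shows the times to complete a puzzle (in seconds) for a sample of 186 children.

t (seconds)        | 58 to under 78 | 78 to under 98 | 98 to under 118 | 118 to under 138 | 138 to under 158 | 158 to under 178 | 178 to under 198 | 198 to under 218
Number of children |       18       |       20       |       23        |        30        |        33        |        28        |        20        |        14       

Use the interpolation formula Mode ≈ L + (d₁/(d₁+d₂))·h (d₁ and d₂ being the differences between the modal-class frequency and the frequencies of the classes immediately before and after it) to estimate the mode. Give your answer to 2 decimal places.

145.50

Modal class: 138 to under 158 (highest frequency 33).
d₁ = 33 − 30 = 3, d₂ = 33 − 28 = 5
Mode ≈ 138 + (3/(3+5)) × 20 = 138 + 7.5000 = 145.5000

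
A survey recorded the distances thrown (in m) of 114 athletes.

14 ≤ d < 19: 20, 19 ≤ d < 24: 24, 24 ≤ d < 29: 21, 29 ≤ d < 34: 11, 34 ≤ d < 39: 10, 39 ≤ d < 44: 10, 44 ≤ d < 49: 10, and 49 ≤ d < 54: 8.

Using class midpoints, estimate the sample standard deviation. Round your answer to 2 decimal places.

11.06

Midpoints: 16.5, 21.5, 26.5, 31.5, 36.5, 41.5, 46.5, 51.5
n = 114, Σfm = 3406, mean = 29.8772
Σfm² = 115586.5
Σf(m − x̄)² = Σfm² − (Σfm)²/n = 115586.5 − 3406²/114 = 13824.7807
Sample variance = 13824.7807 / 113 = 122.3432
Standard deviation = √122.3432 = 11.0609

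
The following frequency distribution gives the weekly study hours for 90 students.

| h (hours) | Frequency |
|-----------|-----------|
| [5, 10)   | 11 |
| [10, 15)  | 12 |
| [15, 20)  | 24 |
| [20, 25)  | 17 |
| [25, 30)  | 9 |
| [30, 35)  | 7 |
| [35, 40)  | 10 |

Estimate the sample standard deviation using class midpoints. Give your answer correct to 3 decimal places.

Midpoints: 7.5, 12.5, 17.5, 22.5, 27.5, 32.5, 37.5
n = 90, Σfm = 1885, mean = 20.9444
Σfm² = 46712.5
Σf(m − x̄)² = Σfm² − (Σfm)²/n = 46712.5 − 1885²/90 = 7232.2222
Sample variance = 7232.2222 / 89 = 81.2609
Standard deviation = √81.2609 = 9.0145

9.014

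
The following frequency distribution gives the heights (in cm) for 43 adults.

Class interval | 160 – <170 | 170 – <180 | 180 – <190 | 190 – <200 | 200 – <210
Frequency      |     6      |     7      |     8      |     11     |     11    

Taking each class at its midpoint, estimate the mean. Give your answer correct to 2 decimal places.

188.26

Midpoints: 165, 175, 185, 195, 205
Σfm = 6×165 + 7×175 + 8×185 + 11×195 + 11×205 = 8095
n = Σf = 43
Mean = 8095 / 43 = 188.2558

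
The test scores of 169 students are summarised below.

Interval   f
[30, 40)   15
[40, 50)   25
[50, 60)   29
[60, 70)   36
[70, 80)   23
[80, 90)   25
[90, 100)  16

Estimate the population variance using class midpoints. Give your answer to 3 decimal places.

Midpoints: 35, 45, 55, 65, 75, 85, 95
n = 169, Σfm = 10955, mean = 64.8225
Σfm² = 763225
Σf(m − x̄)² = Σfm² − (Σfm)²/n = 763225 − 10955²/169 = 53094.6746
Population variance = 53094.6746 / 169 = 314.1697

314.170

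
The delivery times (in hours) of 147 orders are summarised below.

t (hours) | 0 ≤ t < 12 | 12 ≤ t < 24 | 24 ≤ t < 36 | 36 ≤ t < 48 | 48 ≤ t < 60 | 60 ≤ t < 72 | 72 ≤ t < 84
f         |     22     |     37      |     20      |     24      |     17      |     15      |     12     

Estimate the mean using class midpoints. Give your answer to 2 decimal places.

35.71

Midpoints: 6, 18, 30, 42, 54, 66, 78
Σfm = 22×6 + 37×18 + 20×30 + 24×42 + 17×54 + 15×66 + 12×78 = 5250
n = Σf = 147
Mean = 5250 / 147 = 35.7143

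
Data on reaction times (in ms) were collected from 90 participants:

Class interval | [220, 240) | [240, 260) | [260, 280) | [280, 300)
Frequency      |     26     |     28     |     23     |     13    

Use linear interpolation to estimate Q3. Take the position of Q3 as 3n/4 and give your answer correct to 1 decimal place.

271.7

Cumulative frequencies: 26, 54, 77, 90
n = 90; position = 3n/4 = 67.5.
This falls in the class [260, 280): L = 260, F = 54, f = 23, h = 20.
Upper quartile ≈ 260 + ((67.5 − 54) / 23) × 20 = 271.7391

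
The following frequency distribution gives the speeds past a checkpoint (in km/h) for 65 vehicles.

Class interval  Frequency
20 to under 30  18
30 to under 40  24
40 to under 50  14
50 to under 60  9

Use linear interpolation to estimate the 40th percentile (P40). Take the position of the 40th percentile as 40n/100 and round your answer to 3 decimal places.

Cumulative frequencies: 18, 42, 56, 65
n = 65; position = 40n/100 = 26.
This falls in the class 30 to under 40: L = 30, F = 18, f = 24, h = 10.
40th percentile ≈ 30 + ((26 − 18) / 24) × 10 = 33.3333

33.333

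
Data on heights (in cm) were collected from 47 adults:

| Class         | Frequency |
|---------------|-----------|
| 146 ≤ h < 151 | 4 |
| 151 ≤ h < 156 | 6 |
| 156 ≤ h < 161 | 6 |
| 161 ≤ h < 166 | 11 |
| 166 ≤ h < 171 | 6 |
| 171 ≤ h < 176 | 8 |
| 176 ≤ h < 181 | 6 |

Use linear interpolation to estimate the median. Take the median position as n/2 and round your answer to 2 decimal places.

164.41

Cumulative frequencies: 4, 10, 16, 27, 33, 41, 47
n = 47; position = n/2 = 23.5.
This falls in the class 161 ≤ h < 166: L = 161, F = 16, f = 11, h = 5.
Median ≈ 161 + ((23.5 − 16) / 11) × 5 = 164.4091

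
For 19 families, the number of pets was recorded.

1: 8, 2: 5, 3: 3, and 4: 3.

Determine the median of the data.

Cumulative frequencies: 8, 13, 16, 19
n = 19, so the median is the value in position (n+1)/2 = 10.
Position 10 falls at value 2.

2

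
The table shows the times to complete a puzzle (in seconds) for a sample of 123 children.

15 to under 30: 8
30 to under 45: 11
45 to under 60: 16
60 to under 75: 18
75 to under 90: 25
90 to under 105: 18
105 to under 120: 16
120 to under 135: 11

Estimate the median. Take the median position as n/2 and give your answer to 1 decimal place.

80.1

Cumulative frequencies: 8, 19, 35, 53, 78, 96, 112, 123
n = 123; position = n/2 = 61.5.
This falls in the class 75 to under 90: L = 75, F = 53, f = 25, h = 15.
Median ≈ 75 + ((61.5 − 53) / 25) × 15 = 80.1000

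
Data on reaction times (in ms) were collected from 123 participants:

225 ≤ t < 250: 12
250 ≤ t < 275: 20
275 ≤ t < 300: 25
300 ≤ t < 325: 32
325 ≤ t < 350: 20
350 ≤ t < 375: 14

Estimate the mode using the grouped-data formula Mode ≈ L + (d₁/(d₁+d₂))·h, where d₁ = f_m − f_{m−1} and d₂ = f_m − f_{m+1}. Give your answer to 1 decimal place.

Modal class: 300 ≤ t < 325 (highest frequency 32).
d₁ = 32 − 25 = 7, d₂ = 32 − 20 = 12
Mode ≈ 300 + (7/(7+12)) × 25 = 300 + 9.2105 = 309.2105

309.2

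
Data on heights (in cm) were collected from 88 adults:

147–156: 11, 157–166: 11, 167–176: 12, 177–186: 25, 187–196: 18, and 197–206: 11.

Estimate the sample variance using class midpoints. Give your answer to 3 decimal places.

239.903

Midpoints: 151.5, 161.5, 171.5, 181.5, 191.5, 201.5
n = 88, Σfm = 15702, mean = 178.4318
Σfm² = 2822608
Σf(m − x̄)² = Σfm² − (Σfm)²/n = 2822608 − 15702²/88 = 20871.5909
Sample variance = 20871.5909 / 87 = 239.9033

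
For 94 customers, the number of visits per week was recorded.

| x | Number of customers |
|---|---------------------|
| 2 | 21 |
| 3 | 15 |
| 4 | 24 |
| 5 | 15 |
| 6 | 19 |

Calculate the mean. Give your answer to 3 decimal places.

Values: 2, 3, 4, 5, 6
Σfx = 21×2 + 15×3 + 24×4 + 15×5 + 19×6 = 372
n = Σf = 94
Mean = 372 / 94 = 3.9574

3.957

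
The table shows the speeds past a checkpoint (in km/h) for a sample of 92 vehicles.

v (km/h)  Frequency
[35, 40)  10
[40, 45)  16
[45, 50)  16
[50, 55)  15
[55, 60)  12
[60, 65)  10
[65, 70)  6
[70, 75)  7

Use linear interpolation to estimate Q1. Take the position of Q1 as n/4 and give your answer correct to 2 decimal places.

Cumulative frequencies: 10, 26, 42, 57, 69, 79, 85, 92
n = 92; position = n/4 = 23.
This falls in the class [40, 45): L = 40, F = 10, f = 16, h = 5.
Lower quartile ≈ 40 + ((23 − 10) / 16) × 5 = 44.0625

44.06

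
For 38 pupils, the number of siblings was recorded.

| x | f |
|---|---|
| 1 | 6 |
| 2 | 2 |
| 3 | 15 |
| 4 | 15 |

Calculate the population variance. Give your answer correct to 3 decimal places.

Values: 1, 2, 3, 4
n = 38, Σfx = 115, mean = 3.0263
Σfx² = 389
Σf(x − x̄)² = Σfx² − (Σfx)²/n = 389 − 115²/38 = 40.9737
Population variance = 40.9737 / 38 = 1.0783

1.078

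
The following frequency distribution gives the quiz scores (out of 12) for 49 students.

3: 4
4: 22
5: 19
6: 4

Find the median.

4

Cumulative frequencies: 4, 26, 45, 49
n = 49, so the median is the value in position (n+1)/2 = 25.
Position 25 falls at value 4.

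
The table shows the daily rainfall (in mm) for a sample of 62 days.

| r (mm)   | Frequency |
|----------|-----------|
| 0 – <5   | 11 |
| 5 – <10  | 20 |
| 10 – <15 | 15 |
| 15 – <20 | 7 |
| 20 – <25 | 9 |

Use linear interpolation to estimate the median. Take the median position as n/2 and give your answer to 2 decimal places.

10.00

Cumulative frequencies: 11, 31, 46, 53, 62
n = 62; position = n/2 = 31.
This falls in the class 5 – <10: L = 5, F = 11, f = 20, h = 5.
Median ≈ 5 + ((31 − 11) / 20) × 5 = 10.0000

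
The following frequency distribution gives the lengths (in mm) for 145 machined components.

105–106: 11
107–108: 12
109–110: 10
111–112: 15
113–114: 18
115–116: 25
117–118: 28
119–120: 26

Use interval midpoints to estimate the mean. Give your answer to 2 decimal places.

Midpoints: 105.5, 107.5, 109.5, 111.5, 113.5, 115.5, 117.5, 119.5
Σfm = 11×105.5 + 12×107.5 + 10×109.5 + 15×111.5 + 18×113.5 + 25×115.5 + 28×117.5 + 26×119.5 = 16545.5
n = Σf = 145
Mean = 16545.5 / 145 = 114.1069

114.11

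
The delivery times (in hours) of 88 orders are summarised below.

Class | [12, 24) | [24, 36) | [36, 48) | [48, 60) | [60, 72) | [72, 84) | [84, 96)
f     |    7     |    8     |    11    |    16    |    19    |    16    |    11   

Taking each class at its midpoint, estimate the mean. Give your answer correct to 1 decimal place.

Midpoints: 18, 30, 42, 54, 66, 78, 90
Σfm = 7×18 + 8×30 + 11×42 + 16×54 + 19×66 + 16×78 + 11×90 = 5184
n = Σf = 88
Mean = 5184 / 88 = 58.9091

58.9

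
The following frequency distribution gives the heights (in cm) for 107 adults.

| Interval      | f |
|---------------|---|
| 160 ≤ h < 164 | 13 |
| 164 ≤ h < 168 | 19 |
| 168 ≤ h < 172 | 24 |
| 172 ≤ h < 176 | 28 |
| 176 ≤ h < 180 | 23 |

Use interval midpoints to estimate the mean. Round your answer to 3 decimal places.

Midpoints: 162, 166, 170, 174, 178
Σfm = 13×162 + 19×166 + 24×170 + 28×174 + 23×178 = 18306
n = Σf = 107
Mean = 18306 / 107 = 171.0841

171.084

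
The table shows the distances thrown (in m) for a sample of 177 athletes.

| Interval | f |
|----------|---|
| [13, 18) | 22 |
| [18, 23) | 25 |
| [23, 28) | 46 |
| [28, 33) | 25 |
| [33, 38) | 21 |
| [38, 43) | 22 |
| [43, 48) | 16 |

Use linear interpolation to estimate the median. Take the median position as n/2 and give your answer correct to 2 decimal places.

Cumulative frequencies: 22, 47, 93, 118, 139, 161, 177
n = 177; position = n/2 = 88.5.
This falls in the class [23, 28): L = 23, F = 47, f = 46, h = 5.
Median ≈ 23 + ((88.5 − 47) / 46) × 5 = 27.5109

27.51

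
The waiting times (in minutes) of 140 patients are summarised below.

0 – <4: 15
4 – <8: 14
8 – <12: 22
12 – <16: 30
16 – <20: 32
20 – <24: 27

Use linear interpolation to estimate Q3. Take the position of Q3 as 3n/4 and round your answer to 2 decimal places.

Cumulative frequencies: 15, 29, 51, 81, 113, 140
n = 140; position = 3n/4 = 105.
This falls in the class 16 – <20: L = 16, F = 81, f = 32, h = 4.
Upper quartile ≈ 16 + ((105 − 81) / 32) × 4 = 19.0000

19.00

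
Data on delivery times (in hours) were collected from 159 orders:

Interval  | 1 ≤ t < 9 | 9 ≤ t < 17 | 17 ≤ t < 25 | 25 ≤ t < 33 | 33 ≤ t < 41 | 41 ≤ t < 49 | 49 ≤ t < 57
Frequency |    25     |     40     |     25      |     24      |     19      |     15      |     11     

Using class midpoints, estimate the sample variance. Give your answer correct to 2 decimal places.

Midpoints: 5, 13, 21, 29, 37, 45, 53
n = 159, Σfm = 3827, mean = 24.0692
Σfm² = 125879
Σf(m − x̄)² = Σfm² − (Σfm)²/n = 125879 − 3827²/159 = 33766.2390
Sample variance = 33766.2390 / 158 = 213.7104

213.71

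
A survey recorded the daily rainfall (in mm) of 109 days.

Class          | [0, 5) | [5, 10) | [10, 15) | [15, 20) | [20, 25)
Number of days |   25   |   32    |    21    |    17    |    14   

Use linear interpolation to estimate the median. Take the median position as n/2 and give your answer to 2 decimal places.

9.61

Cumulative frequencies: 25, 57, 78, 95, 109
n = 109; position = n/2 = 54.5.
This falls in the class [5, 10): L = 5, F = 25, f = 32, h = 5.
Median ≈ 5 + ((54.5 − 25) / 32) × 5 = 9.6094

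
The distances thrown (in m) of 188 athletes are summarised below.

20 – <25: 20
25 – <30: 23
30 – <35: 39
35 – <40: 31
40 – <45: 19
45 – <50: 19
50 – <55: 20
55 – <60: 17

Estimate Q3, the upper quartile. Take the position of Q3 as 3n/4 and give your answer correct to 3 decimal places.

Cumulative frequencies: 20, 43, 82, 113, 132, 151, 171, 188
n = 188; position = 3n/4 = 141.
This falls in the class 45 – <50: L = 45, F = 132, f = 19, h = 5.
Upper quartile ≈ 45 + ((141 − 132) / 19) × 5 = 47.3684

47.368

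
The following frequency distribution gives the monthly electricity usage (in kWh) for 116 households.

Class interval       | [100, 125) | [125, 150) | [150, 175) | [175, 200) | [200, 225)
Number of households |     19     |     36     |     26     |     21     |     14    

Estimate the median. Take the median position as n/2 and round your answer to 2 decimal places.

152.88

Cumulative frequencies: 19, 55, 81, 102, 116
n = 116; position = n/2 = 58.
This falls in the class [150, 175): L = 150, F = 55, f = 26, h = 25.
Median ≈ 150 + ((58 − 55) / 26) × 25 = 152.8846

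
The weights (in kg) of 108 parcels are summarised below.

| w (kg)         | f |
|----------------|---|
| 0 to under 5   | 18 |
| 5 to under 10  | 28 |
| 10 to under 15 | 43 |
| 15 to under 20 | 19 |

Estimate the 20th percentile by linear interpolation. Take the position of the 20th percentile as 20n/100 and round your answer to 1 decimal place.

5.6

Cumulative frequencies: 18, 46, 89, 108
n = 108; position = 20n/100 = 21.6.
This falls in the class 5 to under 10: L = 5, F = 18, f = 28, h = 5.
20th percentile ≈ 5 + ((21.6 − 18) / 28) × 5 = 5.6429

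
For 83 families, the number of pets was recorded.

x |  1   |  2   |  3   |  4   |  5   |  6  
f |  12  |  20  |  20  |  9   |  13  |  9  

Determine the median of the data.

Cumulative frequencies: 12, 32, 52, 61, 74, 83
n = 83, so the median is the value in position (n+1)/2 = 42.
Position 42 falls at value 3.

3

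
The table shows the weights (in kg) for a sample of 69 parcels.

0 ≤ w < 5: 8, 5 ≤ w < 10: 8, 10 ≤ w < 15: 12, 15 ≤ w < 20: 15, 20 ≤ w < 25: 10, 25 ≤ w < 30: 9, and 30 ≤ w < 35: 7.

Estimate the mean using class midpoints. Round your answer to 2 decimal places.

17.28

Midpoints: 2.5, 7.5, 12.5, 17.5, 22.5, 27.5, 32.5
Σfm = 8×2.5 + 8×7.5 + 12×12.5 + 15×17.5 + 10×22.5 + 9×27.5 + 7×32.5 = 1192.5
n = Σf = 69
Mean = 1192.5 / 69 = 17.2826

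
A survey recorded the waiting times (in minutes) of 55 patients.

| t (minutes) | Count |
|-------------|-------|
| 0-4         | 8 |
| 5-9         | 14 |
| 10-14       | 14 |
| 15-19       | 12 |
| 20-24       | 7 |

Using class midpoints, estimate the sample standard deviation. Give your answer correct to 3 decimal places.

Midpoints: 2, 7, 12, 17, 22
n = 55, Σfm = 640, mean = 11.6364
Σfm² = 9590
Σf(m − x̄)² = Σfm² − (Σfm)²/n = 9590 − 640²/55 = 2142.7273
Sample variance = 2142.7273 / 54 = 39.6801
Standard deviation = √39.6801 = 6.2992

6.299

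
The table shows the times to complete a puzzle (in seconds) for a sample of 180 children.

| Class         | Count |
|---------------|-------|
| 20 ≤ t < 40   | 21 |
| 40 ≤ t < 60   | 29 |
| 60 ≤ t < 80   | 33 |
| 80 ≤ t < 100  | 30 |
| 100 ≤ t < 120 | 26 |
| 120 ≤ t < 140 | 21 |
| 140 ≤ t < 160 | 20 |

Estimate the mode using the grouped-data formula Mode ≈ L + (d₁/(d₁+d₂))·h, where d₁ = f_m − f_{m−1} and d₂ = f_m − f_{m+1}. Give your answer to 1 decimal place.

71.4

Modal class: 60 ≤ t < 80 (highest frequency 33).
d₁ = 33 − 29 = 4, d₂ = 33 − 30 = 3
Mode ≈ 60 + (4/(4+3)) × 20 = 60 + 11.4286 = 71.4286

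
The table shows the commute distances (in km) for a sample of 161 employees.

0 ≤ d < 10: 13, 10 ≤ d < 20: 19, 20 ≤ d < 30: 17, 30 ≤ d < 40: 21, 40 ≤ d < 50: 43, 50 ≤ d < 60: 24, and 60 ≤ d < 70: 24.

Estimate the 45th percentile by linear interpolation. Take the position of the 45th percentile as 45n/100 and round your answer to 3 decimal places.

Cumulative frequencies: 13, 32, 49, 70, 113, 137, 161
n = 161; position = 45n/100 = 72.45.
This falls in the class 40 ≤ d < 50: L = 40, F = 70, f = 43, h = 10.
45th percentile ≈ 40 + ((72.45 − 70) / 43) × 10 = 40.5698

40.570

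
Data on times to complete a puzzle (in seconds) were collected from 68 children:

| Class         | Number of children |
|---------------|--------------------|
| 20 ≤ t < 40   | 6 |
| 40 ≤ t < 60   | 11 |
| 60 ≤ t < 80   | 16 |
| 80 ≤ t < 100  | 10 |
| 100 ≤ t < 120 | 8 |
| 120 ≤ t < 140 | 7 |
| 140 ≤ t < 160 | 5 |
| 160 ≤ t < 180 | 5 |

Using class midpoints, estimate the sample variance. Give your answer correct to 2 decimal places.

Midpoints: 30, 50, 70, 90, 110, 130, 150, 170
n = 68, Σfm = 6140, mean = 90.2941
Σfm² = 664400
Σf(m − x̄)² = Σfm² − (Σfm)²/n = 664400 − 6140²/68 = 109994.1176
Sample variance = 109994.1176 / 67 = 1641.7032

1641.70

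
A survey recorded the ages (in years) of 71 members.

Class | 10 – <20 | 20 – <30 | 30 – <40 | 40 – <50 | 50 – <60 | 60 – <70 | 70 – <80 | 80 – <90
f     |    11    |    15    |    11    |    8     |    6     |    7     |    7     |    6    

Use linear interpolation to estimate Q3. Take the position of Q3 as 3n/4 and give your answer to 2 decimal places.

63.21

Cumulative frequencies: 11, 26, 37, 45, 51, 58, 65, 71
n = 71; position = 3n/4 = 53.25.
This falls in the class 60 – <70: L = 60, F = 51, f = 7, h = 10.
Upper quartile ≈ 60 + ((53.25 − 51) / 7) × 10 = 63.2143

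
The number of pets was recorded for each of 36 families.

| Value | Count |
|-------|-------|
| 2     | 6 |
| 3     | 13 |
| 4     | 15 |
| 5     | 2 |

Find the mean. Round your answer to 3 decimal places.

Values: 2, 3, 4, 5
Σfx = 6×2 + 13×3 + 15×4 + 2×5 = 121
n = Σf = 36
Mean = 121 / 36 = 3.3611

3.361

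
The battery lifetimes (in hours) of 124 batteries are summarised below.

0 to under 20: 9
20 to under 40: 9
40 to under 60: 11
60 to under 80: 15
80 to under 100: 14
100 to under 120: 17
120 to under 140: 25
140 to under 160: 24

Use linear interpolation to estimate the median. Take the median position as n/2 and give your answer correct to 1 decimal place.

104.7

Cumulative frequencies: 9, 18, 29, 44, 58, 75, 100, 124
n = 124; position = n/2 = 62.
This falls in the class 100 to under 120: L = 100, F = 58, f = 17, h = 20.
Median ≈ 100 + ((62 − 58) / 17) × 20 = 104.7059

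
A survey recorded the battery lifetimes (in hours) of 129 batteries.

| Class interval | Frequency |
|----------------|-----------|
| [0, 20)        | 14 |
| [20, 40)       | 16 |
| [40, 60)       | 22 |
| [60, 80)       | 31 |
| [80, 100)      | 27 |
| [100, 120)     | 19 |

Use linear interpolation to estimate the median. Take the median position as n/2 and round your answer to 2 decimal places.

Cumulative frequencies: 14, 30, 52, 83, 110, 129
n = 129; position = n/2 = 64.5.
This falls in the class [60, 80): L = 60, F = 52, f = 31, h = 20.
Median ≈ 60 + ((64.5 − 52) / 31) × 20 = 68.0645

68.06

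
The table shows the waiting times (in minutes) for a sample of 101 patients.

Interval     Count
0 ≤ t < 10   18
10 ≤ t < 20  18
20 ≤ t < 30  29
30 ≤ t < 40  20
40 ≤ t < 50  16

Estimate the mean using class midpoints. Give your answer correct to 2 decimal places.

24.80

Midpoints: 5, 15, 25, 35, 45
Σfm = 18×5 + 18×15 + 29×25 + 20×35 + 16×45 = 2505
n = Σf = 101
Mean = 2505 / 101 = 24.8020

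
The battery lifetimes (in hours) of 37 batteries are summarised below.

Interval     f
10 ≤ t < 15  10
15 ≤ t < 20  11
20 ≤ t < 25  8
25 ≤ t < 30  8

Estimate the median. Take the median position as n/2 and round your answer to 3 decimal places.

Cumulative frequencies: 10, 21, 29, 37
n = 37; position = n/2 = 18.5.
This falls in the class 15 ≤ t < 20: L = 15, F = 10, f = 11, h = 5.
Median ≈ 15 + ((18.5 − 10) / 11) × 5 = 18.8636

18.864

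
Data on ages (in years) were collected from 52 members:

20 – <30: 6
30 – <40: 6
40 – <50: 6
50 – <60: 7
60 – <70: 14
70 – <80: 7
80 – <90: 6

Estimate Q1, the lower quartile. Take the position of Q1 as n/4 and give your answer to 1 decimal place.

41.7

Cumulative frequencies: 6, 12, 18, 25, 39, 46, 52
n = 52; position = n/4 = 13.
This falls in the class 40 – <50: L = 40, F = 12, f = 6, h = 10.
Lower quartile ≈ 40 + ((13 − 12) / 6) × 10 = 41.6667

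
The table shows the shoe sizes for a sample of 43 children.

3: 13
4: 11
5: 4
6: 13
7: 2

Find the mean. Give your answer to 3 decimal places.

4.535

Values: 3, 4, 5, 6, 7
Σfx = 13×3 + 11×4 + 4×5 + 13×6 + 2×7 = 195
n = Σf = 43
Mean = 195 / 43 = 4.5349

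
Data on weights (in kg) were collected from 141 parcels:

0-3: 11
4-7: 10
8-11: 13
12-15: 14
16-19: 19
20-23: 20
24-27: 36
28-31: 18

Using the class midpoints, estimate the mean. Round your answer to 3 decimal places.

18.408

Midpoints: 1.5, 5.5, 9.5, 13.5, 17.5, 21.5, 25.5, 29.5
Σfm = 11×1.5 + 10×5.5 + 13×9.5 + 14×13.5 + 19×17.5 + 20×21.5 + 36×25.5 + 18×29.5 = 2595.5
n = Σf = 141
Mean = 2595.5 / 141 = 18.4078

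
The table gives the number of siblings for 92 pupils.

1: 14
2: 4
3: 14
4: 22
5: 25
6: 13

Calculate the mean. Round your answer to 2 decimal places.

Values: 1, 2, 3, 4, 5, 6
Σfx = 14×1 + 4×2 + 14×3 + 22×4 + 25×5 + 13×6 = 355
n = Σf = 92
Mean = 355 / 92 = 3.8587

3.86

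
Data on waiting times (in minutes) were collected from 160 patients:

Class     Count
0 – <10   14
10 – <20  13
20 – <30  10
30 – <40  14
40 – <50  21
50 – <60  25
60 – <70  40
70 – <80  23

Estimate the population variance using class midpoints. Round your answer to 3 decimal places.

Midpoints: 5, 15, 25, 35, 45, 55, 65, 75
n = 160, Σfm = 7650, mean = 47.8125
Σfm² = 443200
Σf(m − x̄)² = Σfm² − (Σfm)²/n = 443200 − 7650²/160 = 77434.3750
Population variance = 77434.3750 / 160 = 483.9648

483.965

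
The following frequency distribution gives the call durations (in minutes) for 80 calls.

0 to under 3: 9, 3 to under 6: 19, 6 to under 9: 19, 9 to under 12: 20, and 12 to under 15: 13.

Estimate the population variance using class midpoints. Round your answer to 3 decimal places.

14.174

Midpoints: 1.5, 4.5, 7.5, 10.5, 13.5
n = 80, Σfm = 627, mean = 7.8375
Σfm² = 6048
Σf(m − x̄)² = Σfm² − (Σfm)²/n = 6048 − 627²/80 = 1133.8875
Population variance = 1133.8875 / 80 = 14.1736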